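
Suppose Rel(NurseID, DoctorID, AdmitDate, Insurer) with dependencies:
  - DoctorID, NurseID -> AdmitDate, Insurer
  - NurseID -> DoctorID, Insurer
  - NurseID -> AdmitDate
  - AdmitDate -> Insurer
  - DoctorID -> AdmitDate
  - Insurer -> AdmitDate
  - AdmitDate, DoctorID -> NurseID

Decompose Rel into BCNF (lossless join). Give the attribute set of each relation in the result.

{AdmitDate, DoctorID, NurseID}; {AdmitDate, Insurer}

Candidate keys of the original relation: {DoctorID}, {NurseID}.
In {AdmitDate, DoctorID, Insurer, NurseID}, {AdmitDate} is not a superkey ({AdmitDate}⁺ restricted to this set is {AdmitDate, Insurer}), so split on AdmitDate -> Insurer into {AdmitDate, Insurer} and {AdmitDate, DoctorID, NurseID}.
{AdmitDate, Insurer}: every determinant is a superkey — BCNF.
{AdmitDate, DoctorID, NurseID}: every determinant is a superkey — BCNF.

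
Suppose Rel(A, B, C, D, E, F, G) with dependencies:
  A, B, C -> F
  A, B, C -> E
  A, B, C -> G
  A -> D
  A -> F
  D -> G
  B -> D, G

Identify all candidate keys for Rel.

{A, B, C}

No FD produces {A, B, C}, so they must be in every candidate key.
{A, B, C} is a candidate key since {A, B, C}⁺ = {A, B, C, D, E, F, G} covers every attribute.
Every other attribute set either contains this one or has a smaller closure.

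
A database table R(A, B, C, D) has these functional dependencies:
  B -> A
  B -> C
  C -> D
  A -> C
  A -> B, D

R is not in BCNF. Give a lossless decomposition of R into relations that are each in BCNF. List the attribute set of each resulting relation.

Candidate keys of the original relation: {A}, {B}.
{A, B, C, D}: {C} determines {C, D} here but is not a superkey — split on C -> D, giving {C, D} and {A, B, C}.
{C, D}: every determinant is a superkey — BCNF.
{A, B, C}: every determinant is a superkey — BCNF.

{A, B, C}; {C, D}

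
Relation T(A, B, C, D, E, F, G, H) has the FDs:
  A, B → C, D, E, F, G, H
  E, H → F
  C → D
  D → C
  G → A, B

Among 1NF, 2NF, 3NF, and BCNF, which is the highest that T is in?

2NF

Candidate keys: {A, B}, {G}. Prime attributes: {A, B, G}.
E, H → F: {E, H}⁺ = {E, F, H}, which is not all of the attributes, so the left side is not a superkey — BCNF is violated.
Because {F} is non-prime and the left side of E, H → F is not a superkey, the relation is not in 3NF.
No non-prime attribute depends on a proper subset of any candidate key, so 2NF holds.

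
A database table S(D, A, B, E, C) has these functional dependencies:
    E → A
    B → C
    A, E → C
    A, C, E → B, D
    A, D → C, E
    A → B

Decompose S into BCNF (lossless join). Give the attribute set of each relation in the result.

{A, B}; {A, D, E}; {B, C}

Candidate keys of the original relation: {A, D}, {E}.
In {A, B, C, D, E}, {B} is not a superkey ({B}⁺ restricted to this set is {B, C}), so split on B → C into {B, C} and {A, B, D, E}.
{B, C}: every determinant is a superkey — BCNF.
In {A, B, D, E}, {A} is not a superkey ({A}⁺ restricted to this set is {A, B}), so split on A → B into {A, B} and {A, D, E}.
{A, B}: every determinant is a superkey — BCNF.
{A, D, E}: every determinant is a superkey — BCNF.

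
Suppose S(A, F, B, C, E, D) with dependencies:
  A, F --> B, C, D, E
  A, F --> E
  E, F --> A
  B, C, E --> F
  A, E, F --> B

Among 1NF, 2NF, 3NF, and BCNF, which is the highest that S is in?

Candidate keys: {A, F}, {B, C, E}, {E, F}. Prime attributes: {A, B, C, E, F}.
Each dependency's left side is a superkey — BCNF holds.

BCNF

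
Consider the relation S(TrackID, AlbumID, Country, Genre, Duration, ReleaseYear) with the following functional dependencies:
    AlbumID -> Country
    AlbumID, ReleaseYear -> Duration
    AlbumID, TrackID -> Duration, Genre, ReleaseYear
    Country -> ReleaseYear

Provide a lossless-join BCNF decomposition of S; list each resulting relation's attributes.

Candidate key of the original relation: {AlbumID, TrackID}.
{AlbumID, Country, Duration, Genre, ReleaseYear, TrackID}: {AlbumID} determines {AlbumID, Country, Duration, ReleaseYear} here but is not a superkey — split on AlbumID -> Country, Duration, ReleaseYear, giving {AlbumID, Country, Duration, ReleaseYear} and {AlbumID, Genre, TrackID}.
{AlbumID, Country, Duration, ReleaseYear}: {Country} determines {Country, ReleaseYear} here but is not a superkey — split on Country -> ReleaseYear, giving {Country, ReleaseYear} and {AlbumID, Country, Duration}.
{Country, ReleaseYear}: every determinant is a superkey — BCNF.
{AlbumID, Country, Duration}: every determinant is a superkey — BCNF.
{AlbumID, Genre, TrackID}: every determinant is a superkey — BCNF.

{AlbumID, Country, Duration}; {AlbumID, Genre, TrackID}; {Country, ReleaseYear}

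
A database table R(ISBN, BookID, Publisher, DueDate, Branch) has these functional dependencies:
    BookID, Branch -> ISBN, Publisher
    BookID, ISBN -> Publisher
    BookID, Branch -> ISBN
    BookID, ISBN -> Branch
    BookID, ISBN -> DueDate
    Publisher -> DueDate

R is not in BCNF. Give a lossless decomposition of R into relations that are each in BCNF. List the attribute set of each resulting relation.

{BookID, Branch, ISBN, Publisher}; {DueDate, Publisher}

Candidate keys of the original relation: {BookID, Branch}, {BookID, ISBN}.
{BookID, Branch, DueDate, ISBN, Publisher}: {Publisher} determines {DueDate, Publisher} here but is not a superkey — split on Publisher -> DueDate, giving {DueDate, Publisher} and {BookID, Branch, ISBN, Publisher}.
{DueDate, Publisher} has no BCNF violation.
{BookID, Branch, ISBN, Publisher} has no BCNF violation.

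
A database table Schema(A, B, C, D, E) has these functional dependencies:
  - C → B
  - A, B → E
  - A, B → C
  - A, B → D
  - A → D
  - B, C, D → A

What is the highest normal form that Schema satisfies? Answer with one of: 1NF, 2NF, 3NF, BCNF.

Candidate keys: {A, B}, {A, C}, {C, D}. Prime attributes: {A, B, C, D}.
C → B breaks BCNF: {C}⁺ = {B, C}, so {C} is not a superkey.
Since {B} ⊆ prime attributes and every other non-superkey FD also has a prime right side, the schema is in 3NF.

3NF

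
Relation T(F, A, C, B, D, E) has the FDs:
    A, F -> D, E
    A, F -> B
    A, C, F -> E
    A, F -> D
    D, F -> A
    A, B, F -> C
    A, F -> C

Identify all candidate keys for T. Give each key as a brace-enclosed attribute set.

Attributes never on any right-hand side: {F} — every candidate key must contain it.
{A, F}⁺ = {A, B, C, D, E, F} — all of the relation — so {A, F} is a candidate key.
{D, F}⁺ = {A, B, C, D, E, F} — all of the relation — so {D, F} is a candidate key.
These are minimal and exhaustive — every other superkey contains one of them.

{A, F}, {D, F}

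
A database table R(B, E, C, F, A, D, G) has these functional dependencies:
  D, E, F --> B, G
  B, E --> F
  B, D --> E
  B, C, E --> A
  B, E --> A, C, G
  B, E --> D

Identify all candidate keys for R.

{B, D}, {B, E}, {D, E, F}

{B, D} is a candidate key since {B, D}⁺ = {A, B, C, D, E, F, G} covers every attribute.
{B, E} is a candidate key since {B, E}⁺ = {A, B, C, D, E, F, G} covers every attribute.
{D, E, F} is a candidate key since {D, E, F}⁺ = {A, B, C, D, E, F, G} covers every attribute.
No proper subset of any of these is a key, and no other minimal superkey exists.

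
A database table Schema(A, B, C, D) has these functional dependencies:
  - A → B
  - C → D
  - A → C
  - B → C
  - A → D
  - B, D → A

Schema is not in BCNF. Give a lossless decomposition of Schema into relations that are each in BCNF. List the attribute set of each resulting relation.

{A, B, C}; {C, D}

Candidate keys of the original relation: {A}, {B}.
In {A, B, C, D}, {C} is not a superkey ({C}⁺ restricted to this set is {C, D}), so split on C → D into {C, D} and {A, B, C}.
{C, D} has no BCNF violation.
{A, B, C} has no BCNF violation.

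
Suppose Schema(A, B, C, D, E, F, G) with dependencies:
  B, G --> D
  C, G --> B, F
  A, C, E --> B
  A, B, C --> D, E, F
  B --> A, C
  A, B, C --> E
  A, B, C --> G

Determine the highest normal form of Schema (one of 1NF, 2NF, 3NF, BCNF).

BCNF

Candidate keys: {A, C, E}, {B}, {C, G}. Prime attributes: {A, B, C, E, G}.
The left-hand side of every FD is a superkey, so BCNF is satisfied.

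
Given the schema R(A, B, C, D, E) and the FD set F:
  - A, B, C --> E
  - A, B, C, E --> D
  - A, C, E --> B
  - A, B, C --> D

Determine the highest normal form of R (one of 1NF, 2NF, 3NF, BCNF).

BCNF

Candidate keys: {A, B, C}, {A, C, E}. Prime attributes: {A, B, C, E}.
Every FD has a superkey on the left, so the relation is in BCNF.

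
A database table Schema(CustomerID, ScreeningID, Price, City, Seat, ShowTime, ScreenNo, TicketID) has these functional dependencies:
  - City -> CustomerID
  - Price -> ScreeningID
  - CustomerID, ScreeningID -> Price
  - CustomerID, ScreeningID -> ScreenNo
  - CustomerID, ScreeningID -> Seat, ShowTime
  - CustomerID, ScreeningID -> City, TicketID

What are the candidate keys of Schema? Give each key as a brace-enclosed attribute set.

{City, Price} is a candidate key since {City, Price}⁺ = {City, CustomerID, Price, ScreenNo, ScreeningID, Seat, ShowTime, TicketID} covers every attribute.
{City, ScreeningID} is a candidate key since {City, ScreeningID}⁺ = {City, CustomerID, Price, ScreenNo, ScreeningID, Seat, ShowTime, TicketID} covers every attribute.
{CustomerID, Price} is a candidate key since {CustomerID, Price}⁺ = {City, CustomerID, Price, ScreenNo, ScreeningID, Seat, ShowTime, TicketID} covers every attribute.
{CustomerID, ScreeningID} is a candidate key since {CustomerID, ScreeningID}⁺ = {City, CustomerID, Price, ScreenNo, ScreeningID, Seat, ShowTime, TicketID} covers every attribute.
Any other superkey properly contains one of these, so there are no further candidate keys.

{City, Price}, {City, ScreeningID}, {CustomerID, Price}, {CustomerID, ScreeningID}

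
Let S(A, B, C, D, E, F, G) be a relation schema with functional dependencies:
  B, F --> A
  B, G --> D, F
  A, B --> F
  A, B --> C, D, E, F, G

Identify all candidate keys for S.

Attributes never on any right-hand side: {B} — every candidate key must contain it.
Closure of {A, B} is {A, B, C, D, E, F, G}, the whole schema; {A, B} is a candidate key.
Closure of {B, F} is {A, B, C, D, E, F, G}, the whole schema; {B, F} is a candidate key.
Closure of {B, G} is {A, B, C, D, E, F, G}, the whole schema; {B, G} is a candidate key.
These are minimal and exhaustive — every other superkey contains one of them.

{A, B}, {B, F}, {B, G}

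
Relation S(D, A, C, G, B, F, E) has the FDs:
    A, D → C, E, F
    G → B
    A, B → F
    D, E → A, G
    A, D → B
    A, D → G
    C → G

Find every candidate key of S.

{A, D}, {D, E}

{D} never appears on the right of any FD, so every key must include it.
{A, D}⁺ = {A, B, C, D, E, F, G} — all of the relation — so {A, D} is a candidate key.
{D, E}⁺ = {A, B, C, D, E, F, G} — all of the relation — so {D, E} is a candidate key.
These are minimal and exhaustive — every other superkey contains one of them.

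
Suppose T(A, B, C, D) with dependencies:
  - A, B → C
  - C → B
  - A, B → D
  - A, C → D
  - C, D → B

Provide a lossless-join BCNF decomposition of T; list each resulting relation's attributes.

{A, C, D}; {B, C}

Candidate keys of the original relation: {A, B}, {A, C}.
In {A, B, C, D}, {C} is not a superkey ({C}⁺ restricted to this set is {B, C}), so split on C → B into {B, C} and {A, C, D}.
{B, C} is in BCNF.
{A, C, D} is in BCNF.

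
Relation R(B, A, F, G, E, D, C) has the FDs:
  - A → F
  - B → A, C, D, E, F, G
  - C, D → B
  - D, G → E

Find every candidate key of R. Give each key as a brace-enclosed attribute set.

Closure of {B} is {A, B, C, D, E, F, G}, the whole schema; {B} is a candidate key.
Closure of {C, D} is {A, B, C, D, E, F, G}, the whole schema; {C, D} is a candidate key.
These are minimal and exhaustive — every other superkey contains one of them.

{B}, {C, D}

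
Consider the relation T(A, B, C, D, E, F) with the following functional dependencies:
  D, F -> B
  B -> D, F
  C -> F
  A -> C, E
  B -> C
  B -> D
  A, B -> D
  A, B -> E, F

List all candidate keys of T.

Attributes never on any right-hand side: {A} — every candidate key must contain it.
{A, B}⁺ = {A, B, C, D, E, F}, which is every attribute, so {A, B} is a candidate key.
{A, D}⁺ = {A, B, C, D, E, F}, which is every attribute, so {A, D} is a candidate key.
Any other superkey properly contains one of these, so there are no further candidate keys.

{A, B}, {A, D}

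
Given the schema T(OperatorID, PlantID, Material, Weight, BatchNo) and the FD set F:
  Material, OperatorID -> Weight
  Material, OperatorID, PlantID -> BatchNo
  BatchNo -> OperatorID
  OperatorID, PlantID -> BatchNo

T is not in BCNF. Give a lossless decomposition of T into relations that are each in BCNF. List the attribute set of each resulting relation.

Candidate keys of the original relation: {BatchNo, Material, PlantID}, {Material, OperatorID, PlantID}.
{BatchNo, Material, OperatorID, PlantID, Weight}: {Material, OperatorID} determines {Material, OperatorID, Weight} here but is not a superkey — split on Material, OperatorID -> Weight, giving {Material, OperatorID, Weight} and {BatchNo, Material, OperatorID, PlantID}.
{Material, OperatorID, Weight} is in BCNF.
{BatchNo, Material, OperatorID, PlantID}: {BatchNo} determines {BatchNo, OperatorID} here but is not a superkey — split on BatchNo -> OperatorID, giving {BatchNo, OperatorID} and {BatchNo, Material, PlantID}.
{BatchNo, OperatorID} is in BCNF.
{BatchNo, Material, PlantID} is in BCNF.

{BatchNo, Material, PlantID}; {BatchNo, OperatorID}; {Material, OperatorID, Weight}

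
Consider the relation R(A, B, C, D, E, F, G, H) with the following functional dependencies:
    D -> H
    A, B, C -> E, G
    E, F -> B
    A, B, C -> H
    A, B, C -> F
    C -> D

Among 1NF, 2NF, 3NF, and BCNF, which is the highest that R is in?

1NF

Candidate keys: {A, B, C}, {A, C, E, F}. Prime attributes: {A, B, C, E, F}.
D -> H: {D}⁺ = {D, H}, which is not all of the attributes, so the left side is not a superkey — BCNF is violated.
Because {H} is non-prime and the left side of D -> H is not a superkey, the relation is not in 3NF.
The proper key subset {C} of {A, B, C} determines non-prime {D, H}, so the relation is not even in 2NF.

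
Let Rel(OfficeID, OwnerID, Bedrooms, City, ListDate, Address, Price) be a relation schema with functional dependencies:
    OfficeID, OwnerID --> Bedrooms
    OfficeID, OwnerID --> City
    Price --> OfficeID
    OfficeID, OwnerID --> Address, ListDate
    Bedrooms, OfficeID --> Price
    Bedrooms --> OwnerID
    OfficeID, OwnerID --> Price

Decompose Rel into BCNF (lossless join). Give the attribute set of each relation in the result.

Candidate keys of the original relation: {Bedrooms, OfficeID}, {Bedrooms, Price}, {OfficeID, OwnerID}, {OwnerID, Price}.
Within {Address, Bedrooms, City, ListDate, OfficeID, OwnerID, Price}: {Price}⁺ ∩ {Address, Bedrooms, City, ListDate, OfficeID, OwnerID, Price} = {OfficeID, Price}, not the whole set, so Price --> OfficeID violates BCNF; decompose into {OfficeID, Price} and {Address, Bedrooms, City, ListDate, OwnerID, Price}.
{OfficeID, Price} has no BCNF violation.
Within {Address, Bedrooms, City, ListDate, OwnerID, Price}: {Bedrooms}⁺ ∩ {Address, Bedrooms, City, ListDate, OwnerID, Price} = {Bedrooms, OwnerID}, not the whole set, so Bedrooms --> OwnerID violates BCNF; decompose into {Bedrooms, OwnerID} and {Address, Bedrooms, City, ListDate, Price}.
{Bedrooms, OwnerID} has no BCNF violation.
{Address, Bedrooms, City, ListDate, Price} has no BCNF violation.

{Address, Bedrooms, City, ListDate, Price}; {Bedrooms, OwnerID}; {OfficeID, Price}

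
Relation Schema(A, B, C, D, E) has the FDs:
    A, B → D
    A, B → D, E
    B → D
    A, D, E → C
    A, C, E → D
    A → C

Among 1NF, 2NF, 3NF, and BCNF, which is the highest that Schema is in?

1NF

Candidate key: {A, B}. Prime attributes: {A, B}.
B → D: {B}⁺ = {B, D}, which is not all of the attributes, so the left side is not a superkey — BCNF is violated.
B → D determines the non-prime attribute {D} from a non-superkey — 3NF is violated.
Since {A} ⊂ {A, B} and {A}⁺ ⊇ {C} with {C} non-prime, there is a partial dependency; 2NF fails.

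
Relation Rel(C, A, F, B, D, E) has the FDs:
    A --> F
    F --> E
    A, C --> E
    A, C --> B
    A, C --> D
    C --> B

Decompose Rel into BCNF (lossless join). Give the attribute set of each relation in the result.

Candidate key of the original relation: {A, C}.
Within {A, B, C, D, E, F}: {A}⁺ ∩ {A, B, C, D, E, F} = {A, E, F}, not the whole set, so A --> E, F violates BCNF; decompose into {A, E, F} and {A, B, C, D}.
Within {A, E, F}: {F}⁺ ∩ {A, E, F} = {E, F}, not the whole set, so F --> E violates BCNF; decompose into {E, F} and {A, F}.
{E, F} has no BCNF violation.
{A, F} has no BCNF violation.
Within {A, B, C, D}: {C}⁺ ∩ {A, B, C, D} = {B, C}, not the whole set, so C --> B violates BCNF; decompose into {B, C} and {A, C, D}.
{B, C} has no BCNF violation.
{A, C, D} has no BCNF violation.

{A, C, D}; {A, F}; {B, C}; {E, F}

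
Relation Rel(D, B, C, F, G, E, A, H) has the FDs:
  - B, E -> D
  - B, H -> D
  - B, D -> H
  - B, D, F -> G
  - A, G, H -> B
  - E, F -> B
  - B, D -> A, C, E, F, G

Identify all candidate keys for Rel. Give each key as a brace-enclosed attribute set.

{B, D}⁺ = {A, B, C, D, E, F, G, H}, which is every attribute, so {B, D} is a candidate key.
{B, E}⁺ = {A, B, C, D, E, F, G, H}, which is every attribute, so {B, E} is a candidate key.
{B, H}⁺ = {A, B, C, D, E, F, G, H}, which is every attribute, so {B, H} is a candidate key.
{E, F}⁺ = {A, B, C, D, E, F, G, H}, which is every attribute, so {E, F} is a candidate key.
{A, G, H}⁺ = {A, B, C, D, E, F, G, H}, which is every attribute, so {A, G, H} is a candidate key.
These are minimal and exhaustive — every other superkey contains one of them.

{A, G, H}, {B, D}, {B, E}, {B, H}, {E, F}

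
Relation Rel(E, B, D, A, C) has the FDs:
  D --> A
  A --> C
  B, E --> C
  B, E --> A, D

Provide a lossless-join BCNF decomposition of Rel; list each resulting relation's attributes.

{A, C}; {A, D}; {B, D, E}

Candidate key of the original relation: {B, E}.
Within {A, B, C, D, E}: {D}⁺ ∩ {A, B, C, D, E} = {A, C, D}, not the whole set, so D --> A, C violates BCNF; decompose into {A, C, D} and {B, D, E}.
Within {A, C, D}: {A}⁺ ∩ {A, C, D} = {A, C}, not the whole set, so A --> C violates BCNF; decompose into {A, C} and {A, D}.
{A, C} has no BCNF violation.
{A, D} has no BCNF violation.
{B, D, E} has no BCNF violation.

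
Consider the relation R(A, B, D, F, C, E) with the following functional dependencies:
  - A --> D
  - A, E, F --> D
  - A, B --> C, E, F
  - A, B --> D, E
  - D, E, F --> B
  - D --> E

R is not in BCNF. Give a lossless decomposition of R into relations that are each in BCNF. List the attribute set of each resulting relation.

Candidate keys of the original relation: {A, B}, {A, F}.
In {A, B, C, D, E, F}, {A} is not a superkey ({A}⁺ restricted to this set is {A, D, E}), so split on A --> D, E into {A, D, E} and {A, B, C, F}.
In {A, D, E}, {D} is not a superkey ({D}⁺ restricted to this set is {D, E}), so split on D --> E into {D, E} and {A, D}.
{D, E}: every determinant is a superkey — BCNF.
{A, D}: every determinant is a superkey — BCNF.
{A, B, C, F}: every determinant is a superkey — BCNF.

{A, B, C, F}; {A, D}; {D, E}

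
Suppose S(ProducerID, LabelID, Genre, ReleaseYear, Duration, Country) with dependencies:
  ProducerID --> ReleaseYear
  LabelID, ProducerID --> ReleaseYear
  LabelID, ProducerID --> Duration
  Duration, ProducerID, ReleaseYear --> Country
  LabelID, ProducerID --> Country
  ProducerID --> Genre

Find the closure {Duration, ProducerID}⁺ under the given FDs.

Start with {Duration, ProducerID}.
ProducerID --> ReleaseYear applies; add {ReleaseYear} → now {Duration, ProducerID, ReleaseYear}.
Duration, ProducerID, ReleaseYear --> Country applies; add {Country} → now {Country, Duration, ProducerID, ReleaseYear}.
ProducerID --> Genre applies; add {Genre} → now {Country, Duration, Genre, ProducerID, ReleaseYear}.
No further FD applies.

{Country, Duration, Genre, ProducerID, ReleaseYear}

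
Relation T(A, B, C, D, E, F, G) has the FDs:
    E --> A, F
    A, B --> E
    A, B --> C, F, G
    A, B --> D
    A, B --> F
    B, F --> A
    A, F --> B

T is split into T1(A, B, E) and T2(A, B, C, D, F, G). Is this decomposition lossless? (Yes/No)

Yes

The shared attributes are {A, B} and {A, B}⁺ = {A, B, C, D, E, F, G}.
Since T1 ⊆ {A, B, C, D, E, F, G}, the intersection is a superkey of T1; the decomposition is lossless.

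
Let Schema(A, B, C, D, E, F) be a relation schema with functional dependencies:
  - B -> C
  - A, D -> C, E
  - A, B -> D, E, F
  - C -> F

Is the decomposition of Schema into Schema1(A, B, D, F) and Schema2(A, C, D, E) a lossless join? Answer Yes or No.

Schema1 ∩ Schema2 = {A, D}; its closure under F is {A, C, D, E, F}.
This includes all of Schema2, so the common attributes are a superkey of Schema2 — the join is lossless.

Yes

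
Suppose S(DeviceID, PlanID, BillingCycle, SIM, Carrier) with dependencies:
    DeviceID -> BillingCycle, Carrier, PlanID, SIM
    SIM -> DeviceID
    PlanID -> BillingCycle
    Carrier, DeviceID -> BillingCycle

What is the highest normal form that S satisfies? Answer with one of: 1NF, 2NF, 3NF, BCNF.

2NF

Candidate keys: {DeviceID}, {SIM}. Prime attributes: {DeviceID, SIM}.
PlanID -> BillingCycle breaks BCNF: {PlanID}⁺ = {BillingCycle, PlanID}, so {PlanID} is not a superkey.
Because {BillingCycle} is non-prime and the left side of PlanID -> BillingCycle is not a superkey, the relation is not in 3NF.
With only single-attribute keys there can be no partial dependency, so 2NF holds.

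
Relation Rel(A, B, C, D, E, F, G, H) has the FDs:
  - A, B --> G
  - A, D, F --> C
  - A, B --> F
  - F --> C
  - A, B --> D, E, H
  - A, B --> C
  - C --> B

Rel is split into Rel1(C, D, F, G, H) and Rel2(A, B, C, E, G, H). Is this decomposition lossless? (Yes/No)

The shared attributes are {C, G, H} and {C, G, H}⁺ = {B, C, G, H}.
Rel1 ⊄ {B, C, G, H} and Rel2 ⊄ {B, C, G, H}, so the split is lossy.

No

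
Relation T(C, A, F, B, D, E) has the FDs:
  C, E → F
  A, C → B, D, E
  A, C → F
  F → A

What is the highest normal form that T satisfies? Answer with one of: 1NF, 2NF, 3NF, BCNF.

3NF

Candidate keys: {A, C}, {C, E}, {C, F}. Prime attributes: {A, C, E, F}.
For F → A we have {F}⁺ = {A, F}; {F} is not a superkey, so BCNF fails.
Its right-hand attributes {A} are all prime, as are those of every other non-superkey FD — the relation is in 3NF.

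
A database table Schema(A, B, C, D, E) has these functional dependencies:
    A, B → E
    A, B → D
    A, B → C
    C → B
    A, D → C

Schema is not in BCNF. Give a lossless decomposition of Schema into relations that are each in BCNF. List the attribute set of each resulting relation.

Candidate keys of the original relation: {A, B}, {A, C}, {A, D}.
Within {A, B, C, D, E}: {C}⁺ ∩ {A, B, C, D, E} = {B, C}, not the whole set, so C → B violates BCNF; decompose into {B, C} and {A, C, D, E}.
{B, C}: every determinant is a superkey — BCNF.
{A, C, D, E}: every determinant is a superkey — BCNF.

{A, C, D, E}; {B, C}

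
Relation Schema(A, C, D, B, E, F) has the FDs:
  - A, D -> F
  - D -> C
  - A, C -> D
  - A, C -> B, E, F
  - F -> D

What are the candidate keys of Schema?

{A, C}, {A, D}, {A, F}

{A} never appears on the right of any FD, so every key must include it.
{A, C}⁺ = {A, B, C, D, E, F}, which is every attribute, so {A, C} is a candidate key.
{A, D}⁺ = {A, B, C, D, E, F}, which is every attribute, so {A, D} is a candidate key.
{A, F}⁺ = {A, B, C, D, E, F}, which is every attribute, so {A, F} is a candidate key.
No proper subset of any of these is a key, and no other minimal superkey exists.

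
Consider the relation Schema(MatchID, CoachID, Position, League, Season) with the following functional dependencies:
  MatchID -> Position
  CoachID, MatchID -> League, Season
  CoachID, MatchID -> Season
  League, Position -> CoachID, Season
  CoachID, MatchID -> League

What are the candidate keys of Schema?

No FD produces {MatchID}, so it must be in every candidate key.
{CoachID, MatchID} is a candidate key since {CoachID, MatchID}⁺ = {CoachID, League, MatchID, Position, Season} covers every attribute.
{League, MatchID} is a candidate key since {League, MatchID}⁺ = {CoachID, League, MatchID, Position, Season} covers every attribute.
These are minimal and exhaustive — every other superkey contains one of them.

{CoachID, MatchID}, {League, MatchID}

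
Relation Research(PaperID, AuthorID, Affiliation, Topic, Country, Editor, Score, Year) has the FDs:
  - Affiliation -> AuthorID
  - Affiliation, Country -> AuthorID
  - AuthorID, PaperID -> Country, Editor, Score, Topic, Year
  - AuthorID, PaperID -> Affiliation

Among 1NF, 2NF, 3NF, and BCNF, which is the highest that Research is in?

Candidate keys: {Affiliation, PaperID}, {AuthorID, PaperID}. Prime attributes: {Affiliation, AuthorID, PaperID}.
Affiliation -> AuthorID breaks BCNF: {Affiliation}⁺ = {Affiliation, AuthorID}, so {Affiliation} is not a superkey.
Its right-hand attributes {AuthorID} are all prime, as are those of every other non-superkey FD — the relation is in 3NF.

3NF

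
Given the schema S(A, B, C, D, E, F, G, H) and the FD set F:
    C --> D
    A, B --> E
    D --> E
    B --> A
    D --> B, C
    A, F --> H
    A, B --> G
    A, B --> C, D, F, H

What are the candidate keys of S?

{B}⁺ = {A, B, C, D, E, F, G, H} — all of the relation — so {B} is a candidate key.
{C}⁺ = {A, B, C, D, E, F, G, H} — all of the relation — so {C} is a candidate key.
{D}⁺ = {A, B, C, D, E, F, G, H} — all of the relation — so {D} is a candidate key.
Any other superkey properly contains one of these, so there are no further candidate keys.

{B}, {C}, {D}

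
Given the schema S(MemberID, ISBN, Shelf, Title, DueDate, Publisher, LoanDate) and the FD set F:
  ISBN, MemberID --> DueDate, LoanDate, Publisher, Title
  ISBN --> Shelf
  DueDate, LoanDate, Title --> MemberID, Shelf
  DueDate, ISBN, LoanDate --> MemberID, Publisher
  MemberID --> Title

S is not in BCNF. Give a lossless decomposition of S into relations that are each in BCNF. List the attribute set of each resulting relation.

Candidate keys of the original relation: {DueDate, ISBN, LoanDate}, {ISBN, MemberID}.
{DueDate, ISBN, LoanDate, MemberID, Publisher, Shelf, Title}: {ISBN} determines {ISBN, Shelf} here but is not a superkey — split on ISBN --> Shelf, giving {ISBN, Shelf} and {DueDate, ISBN, LoanDate, MemberID, Publisher, Title}.
{ISBN, Shelf} is in BCNF.
{DueDate, ISBN, LoanDate, MemberID, Publisher, Title}: {DueDate, LoanDate, Title} determines {DueDate, LoanDate, MemberID, Title} here but is not a superkey — split on DueDate, LoanDate, Title --> MemberID, giving {DueDate, LoanDate, MemberID, Title} and {DueDate, ISBN, LoanDate, Publisher, Title}.
{DueDate, LoanDate, MemberID, Title}: {MemberID} determines {MemberID, Title} here but is not a superkey — split on MemberID --> Title, giving {MemberID, Title} and {DueDate, LoanDate, MemberID}.
{MemberID, Title} is in BCNF.
{DueDate, LoanDate, MemberID} is in BCNF.
{DueDate, ISBN, LoanDate, Publisher, Title} is in BCNF.

{DueDate, ISBN, LoanDate, Publisher, Title}; {DueDate, LoanDate, MemberID}; {ISBN, Shelf}; {MemberID, Title}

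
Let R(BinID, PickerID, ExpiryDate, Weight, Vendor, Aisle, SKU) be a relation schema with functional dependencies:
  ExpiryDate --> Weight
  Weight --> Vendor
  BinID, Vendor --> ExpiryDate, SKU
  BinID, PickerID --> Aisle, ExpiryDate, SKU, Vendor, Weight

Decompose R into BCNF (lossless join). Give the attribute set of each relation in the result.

{Aisle, BinID, ExpiryDate, PickerID}; {BinID, ExpiryDate, SKU}; {ExpiryDate, Weight}; {Vendor, Weight}

Candidate key of the original relation: {BinID, PickerID}.
{Aisle, BinID, ExpiryDate, PickerID, SKU, Vendor, Weight}: {ExpiryDate} determines {ExpiryDate, Vendor, Weight} here but is not a superkey — split on ExpiryDate --> Vendor, Weight, giving {ExpiryDate, Vendor, Weight} and {Aisle, BinID, ExpiryDate, PickerID, SKU}.
{ExpiryDate, Vendor, Weight}: {Weight} determines {Vendor, Weight} here but is not a superkey — split on Weight --> Vendor, giving {Vendor, Weight} and {ExpiryDate, Weight}.
{Vendor, Weight} is in BCNF.
{ExpiryDate, Weight} is in BCNF.
{Aisle, BinID, ExpiryDate, PickerID, SKU}: {BinID, ExpiryDate} determines {BinID, ExpiryDate, SKU} here but is not a superkey — split on BinID, ExpiryDate --> SKU, giving {BinID, ExpiryDate, SKU} and {Aisle, BinID, ExpiryDate, PickerID}.
{BinID, ExpiryDate, SKU} is in BCNF.
{Aisle, BinID, ExpiryDate, PickerID} is in BCNF.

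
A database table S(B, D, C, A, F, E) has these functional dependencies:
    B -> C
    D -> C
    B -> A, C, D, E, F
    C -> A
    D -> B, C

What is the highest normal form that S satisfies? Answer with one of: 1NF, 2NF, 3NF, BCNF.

Candidate keys: {B}, {D}. Prime attributes: {B, D}.
For C -> A we have {C}⁺ = {A, C}; {C} is not a superkey, so BCNF fails.
C -> A has non-prime {A} on the right and a non-superkey on the left, so 3NF fails.
Every candidate key is a single attribute, so no partial dependency is possible; 2NF holds.

2NF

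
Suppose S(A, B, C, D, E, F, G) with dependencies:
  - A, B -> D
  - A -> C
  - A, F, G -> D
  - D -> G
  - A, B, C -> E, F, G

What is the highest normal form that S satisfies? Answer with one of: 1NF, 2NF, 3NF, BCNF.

Candidate key: {A, B}. Prime attributes: {A, B}.
A -> C breaks BCNF: {A}⁺ = {A, C}, so {A} is not a superkey.
A -> C determines the non-prime attribute {C} from a non-superkey — 3NF is violated.
{A} is a proper subset of the key {A, B}, and {A}⁺ contains the non-prime attribute {C} — a partial dependency, so 2NF is violated.

1NF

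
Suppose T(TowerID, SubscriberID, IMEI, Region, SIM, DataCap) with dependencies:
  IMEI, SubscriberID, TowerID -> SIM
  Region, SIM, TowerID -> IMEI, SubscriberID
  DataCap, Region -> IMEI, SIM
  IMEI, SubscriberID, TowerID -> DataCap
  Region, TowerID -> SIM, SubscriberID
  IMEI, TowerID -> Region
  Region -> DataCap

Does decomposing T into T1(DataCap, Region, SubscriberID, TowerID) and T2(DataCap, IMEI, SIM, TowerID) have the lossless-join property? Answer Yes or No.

The shared attributes are {DataCap, TowerID} and {DataCap, TowerID}⁺ = {DataCap, TowerID}.
T1 ⊄ {DataCap, TowerID} and T2 ⊄ {DataCap, TowerID}, so the split is lossy.

No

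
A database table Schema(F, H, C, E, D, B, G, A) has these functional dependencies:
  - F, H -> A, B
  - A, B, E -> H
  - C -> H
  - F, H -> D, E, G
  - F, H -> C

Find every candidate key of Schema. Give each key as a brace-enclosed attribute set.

{F} never appears on the right of any FD, so every key must include it.
{C, F}⁺ = {A, B, C, D, E, F, G, H}, which is every attribute, so {C, F} is a candidate key.
{F, H}⁺ = {A, B, C, D, E, F, G, H}, which is every attribute, so {F, H} is a candidate key.
{A, B, E, F}⁺ = {A, B, C, D, E, F, G, H}, which is every attribute, so {A, B, E, F} is a candidate key.
No proper subset of any of these is a key, and no other minimal superkey exists.

{A, B, E, F}, {C, F}, {F, H}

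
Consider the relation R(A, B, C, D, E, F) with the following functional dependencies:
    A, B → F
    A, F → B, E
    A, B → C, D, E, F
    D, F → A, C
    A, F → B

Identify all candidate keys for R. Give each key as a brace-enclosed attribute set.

{A, B}, {A, F}, {D, F}

{A, B}⁺ = {A, B, C, D, E, F}, which is every attribute, so {A, B} is a candidate key.
{A, F}⁺ = {A, B, C, D, E, F}, which is every attribute, so {A, F} is a candidate key.
{D, F}⁺ = {A, B, C, D, E, F}, which is every attribute, so {D, F} is a candidate key.
These are minimal and exhaustive — every other superkey contains one of them.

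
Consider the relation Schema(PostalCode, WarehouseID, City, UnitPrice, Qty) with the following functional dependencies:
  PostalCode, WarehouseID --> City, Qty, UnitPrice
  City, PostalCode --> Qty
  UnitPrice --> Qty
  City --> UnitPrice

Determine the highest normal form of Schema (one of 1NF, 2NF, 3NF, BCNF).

2NF

Candidate key: {PostalCode, WarehouseID}. Prime attributes: {PostalCode, WarehouseID}.
City, PostalCode --> Qty breaks BCNF: {City, PostalCode}⁺ = {City, PostalCode, Qty, UnitPrice}, so {City, PostalCode} is not a superkey.
City, PostalCode --> Qty has non-prime {Qty} on the right and a non-superkey on the left, so 3NF fails.
Checking every proper subset of each key, none determines a non-prime attribute — 2NF is satisfied.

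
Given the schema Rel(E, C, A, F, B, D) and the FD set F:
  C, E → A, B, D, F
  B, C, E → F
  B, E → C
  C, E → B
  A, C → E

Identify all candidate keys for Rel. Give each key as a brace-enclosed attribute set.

Closure of {A, C} is {A, B, C, D, E, F}, the whole schema; {A, C} is a candidate key.
Closure of {B, E} is {A, B, C, D, E, F}, the whole schema; {B, E} is a candidate key.
Closure of {C, E} is {A, B, C, D, E, F}, the whole schema; {C, E} is a candidate key.
No proper subset of any of these is a key, and no other minimal superkey exists.

{A, C}, {B, E}, {C, E}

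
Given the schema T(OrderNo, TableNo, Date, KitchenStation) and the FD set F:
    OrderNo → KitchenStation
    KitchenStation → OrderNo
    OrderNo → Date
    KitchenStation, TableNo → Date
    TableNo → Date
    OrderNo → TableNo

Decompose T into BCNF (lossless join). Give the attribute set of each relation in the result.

Candidate keys of the original relation: {KitchenStation}, {OrderNo}.
In {Date, KitchenStation, OrderNo, TableNo}, {TableNo} is not a superkey ({TableNo}⁺ restricted to this set is {Date, TableNo}), so split on TableNo → Date into {Date, TableNo} and {KitchenStation, OrderNo, TableNo}.
{Date, TableNo} is in BCNF.
{KitchenStation, OrderNo, TableNo} is in BCNF.

{Date, TableNo}; {KitchenStation, OrderNo, TableNo}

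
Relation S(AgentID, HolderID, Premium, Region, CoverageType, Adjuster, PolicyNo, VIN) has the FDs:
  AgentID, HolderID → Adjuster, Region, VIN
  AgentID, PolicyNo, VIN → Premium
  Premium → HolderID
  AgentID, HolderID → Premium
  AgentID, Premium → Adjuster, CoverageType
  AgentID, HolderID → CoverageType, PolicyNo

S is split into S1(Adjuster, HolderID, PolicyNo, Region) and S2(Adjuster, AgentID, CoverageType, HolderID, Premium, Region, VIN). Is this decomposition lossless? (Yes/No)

Common attributes: {Adjuster, HolderID, Region}; their closure is {Adjuster, HolderID, Region}.
The closure covers neither S1 nor S2 entirely; the join is not lossless.

No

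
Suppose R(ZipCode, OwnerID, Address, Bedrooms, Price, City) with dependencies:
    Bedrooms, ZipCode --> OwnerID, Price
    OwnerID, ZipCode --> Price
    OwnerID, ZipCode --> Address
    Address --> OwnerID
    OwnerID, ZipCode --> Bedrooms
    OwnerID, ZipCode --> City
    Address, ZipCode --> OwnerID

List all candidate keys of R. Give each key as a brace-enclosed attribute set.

{Address, ZipCode}, {Bedrooms, ZipCode}, {OwnerID, ZipCode}

No FD produces {ZipCode}, so it must be in every candidate key.
{Address, ZipCode}⁺ = {Address, Bedrooms, City, OwnerID, Price, ZipCode}, which is every attribute, so {Address, ZipCode} is a candidate key.
{Bedrooms, ZipCode}⁺ = {Address, Bedrooms, City, OwnerID, Price, ZipCode}, which is every attribute, so {Bedrooms, ZipCode} is a candidate key.
{OwnerID, ZipCode}⁺ = {Address, Bedrooms, City, OwnerID, Price, ZipCode}, which is every attribute, so {OwnerID, ZipCode} is a candidate key.
Any other superkey properly contains one of these, so there are no further candidate keys.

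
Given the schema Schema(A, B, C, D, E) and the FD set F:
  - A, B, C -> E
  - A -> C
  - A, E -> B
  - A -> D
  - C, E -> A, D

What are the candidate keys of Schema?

{A, B}, {A, E}, {C, E}

{A, B}⁺ = {A, B, C, D, E}, which is every attribute, so {A, B} is a candidate key.
{A, E}⁺ = {A, B, C, D, E}, which is every attribute, so {A, E} is a candidate key.
{C, E}⁺ = {A, B, C, D, E}, which is every attribute, so {C, E} is a candidate key.
Any other superkey properly contains one of these, so there are no further candidate keys.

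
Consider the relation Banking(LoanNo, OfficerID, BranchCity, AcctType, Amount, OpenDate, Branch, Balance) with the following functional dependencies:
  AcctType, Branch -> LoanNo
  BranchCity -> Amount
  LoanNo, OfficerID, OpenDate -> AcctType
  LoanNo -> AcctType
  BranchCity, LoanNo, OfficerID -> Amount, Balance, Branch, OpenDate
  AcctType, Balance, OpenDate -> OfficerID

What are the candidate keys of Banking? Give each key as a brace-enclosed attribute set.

{BranchCity} never appears on the right of any FD, so every key must include it.
{BranchCity, LoanNo, OfficerID} is a candidate key since {BranchCity, LoanNo, OfficerID}⁺ = {AcctType, Amount, Balance, Branch, BranchCity, LoanNo, OfficerID, OpenDate} covers every attribute.
{AcctType, Branch, BranchCity, OfficerID} is a candidate key since {AcctType, Branch, BranchCity, OfficerID}⁺ = {AcctType, Amount, Balance, Branch, BranchCity, LoanNo, OfficerID, OpenDate} covers every attribute.
{Balance, BranchCity, LoanNo, OpenDate} is a candidate key since {Balance, BranchCity, LoanNo, OpenDate}⁺ = {AcctType, Amount, Balance, Branch, BranchCity, LoanNo, OfficerID, OpenDate} covers every attribute.
{AcctType, Balance, Branch, BranchCity, OpenDate} is a candidate key since {AcctType, Balance, Branch, BranchCity, OpenDate}⁺ = {AcctType, Amount, Balance, Branch, BranchCity, LoanNo, OfficerID, OpenDate} covers every attribute.
Any other superkey properly contains one of these, so there are no further candidate keys.

{AcctType, Balance, Branch, BranchCity, OpenDate}, {AcctType, Branch, BranchCity, OfficerID}, {Balance, BranchCity, LoanNo, OpenDate}, {BranchCity, LoanNo, OfficerID}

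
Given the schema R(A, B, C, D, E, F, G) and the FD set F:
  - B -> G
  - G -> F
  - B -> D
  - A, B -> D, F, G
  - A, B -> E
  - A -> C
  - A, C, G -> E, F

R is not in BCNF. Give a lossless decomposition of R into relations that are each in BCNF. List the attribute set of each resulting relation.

{A, B, E}; {A, C}; {B, D, G}; {F, G}

Candidate key of the original relation: {A, B}.
In {A, B, C, D, E, F, G}, {B} is not a superkey ({B}⁺ restricted to this set is {B, D, F, G}), so split on B -> D, F, G into {B, D, F, G} and {A, B, C, E}.
In {B, D, F, G}, {G} is not a superkey ({G}⁺ restricted to this set is {F, G}), so split on G -> F into {F, G} and {B, D, G}.
{F, G}: every determinant is a superkey — BCNF.
{B, D, G}: every determinant is a superkey — BCNF.
In {A, B, C, E}, {A} is not a superkey ({A}⁺ restricted to this set is {A, C}), so split on A -> C into {A, C} and {A, B, E}.
{A, C}: every determinant is a superkey — BCNF.
{A, B, E}: every determinant is a superkey — BCNF.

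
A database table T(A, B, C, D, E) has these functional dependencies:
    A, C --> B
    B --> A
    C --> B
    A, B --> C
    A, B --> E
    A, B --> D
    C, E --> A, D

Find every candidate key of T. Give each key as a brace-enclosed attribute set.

{B} is a candidate key since {B}⁺ = {A, B, C, D, E} covers every attribute.
{C} is a candidate key since {C}⁺ = {A, B, C, D, E} covers every attribute.
These are minimal and exhaustive — every other superkey contains one of them.

{B}, {C}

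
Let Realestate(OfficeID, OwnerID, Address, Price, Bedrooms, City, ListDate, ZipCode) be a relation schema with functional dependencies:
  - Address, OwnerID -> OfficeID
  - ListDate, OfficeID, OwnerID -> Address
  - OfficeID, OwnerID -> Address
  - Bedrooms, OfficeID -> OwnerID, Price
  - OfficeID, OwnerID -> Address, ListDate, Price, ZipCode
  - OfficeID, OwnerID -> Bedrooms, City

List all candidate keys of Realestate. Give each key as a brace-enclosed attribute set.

{Address, OwnerID}, {Bedrooms, OfficeID}, {OfficeID, OwnerID}

Closure of {Address, OwnerID} is {Address, Bedrooms, City, ListDate, OfficeID, OwnerID, Price, ZipCode}, the whole schema; {Address, OwnerID} is a candidate key.
Closure of {Bedrooms, OfficeID} is {Address, Bedrooms, City, ListDate, OfficeID, OwnerID, Price, ZipCode}, the whole schema; {Bedrooms, OfficeID} is a candidate key.
Closure of {OfficeID, OwnerID} is {Address, Bedrooms, City, ListDate, OfficeID, OwnerID, Price, ZipCode}, the whole schema; {OfficeID, OwnerID} is a candidate key.
No proper subset of any of these is a key, and no other minimal superkey exists.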